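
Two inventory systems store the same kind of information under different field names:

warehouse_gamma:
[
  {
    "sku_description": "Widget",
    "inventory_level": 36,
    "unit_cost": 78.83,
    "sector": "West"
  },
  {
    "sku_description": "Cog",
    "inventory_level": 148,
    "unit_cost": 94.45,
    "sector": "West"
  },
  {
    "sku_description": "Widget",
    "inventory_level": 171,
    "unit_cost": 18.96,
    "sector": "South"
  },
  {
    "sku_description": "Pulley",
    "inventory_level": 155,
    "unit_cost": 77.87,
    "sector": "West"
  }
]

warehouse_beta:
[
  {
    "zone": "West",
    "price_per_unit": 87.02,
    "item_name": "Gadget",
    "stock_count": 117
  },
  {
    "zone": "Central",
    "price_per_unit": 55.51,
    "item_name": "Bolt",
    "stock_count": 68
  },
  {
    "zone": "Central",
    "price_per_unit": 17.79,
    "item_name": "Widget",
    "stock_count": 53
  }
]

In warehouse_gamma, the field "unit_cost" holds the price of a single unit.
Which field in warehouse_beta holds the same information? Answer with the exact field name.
price_per_unit

In warehouse_gamma, "unit_cost" holds the price of a single unit.
The fields in warehouse_beta are: "zone", "price_per_unit", "item_name", "stock_count".
"price_per_unit" is the match: the name refers to the same concept and its values are decimal currency amounts (e.g. 87.02, 55.51).
The other fields ("zone", "item_name", "stock_count") hold different kinds of data.

So "unit_cost" in warehouse_gamma corresponds to "price_per_unit" in warehouse_beta.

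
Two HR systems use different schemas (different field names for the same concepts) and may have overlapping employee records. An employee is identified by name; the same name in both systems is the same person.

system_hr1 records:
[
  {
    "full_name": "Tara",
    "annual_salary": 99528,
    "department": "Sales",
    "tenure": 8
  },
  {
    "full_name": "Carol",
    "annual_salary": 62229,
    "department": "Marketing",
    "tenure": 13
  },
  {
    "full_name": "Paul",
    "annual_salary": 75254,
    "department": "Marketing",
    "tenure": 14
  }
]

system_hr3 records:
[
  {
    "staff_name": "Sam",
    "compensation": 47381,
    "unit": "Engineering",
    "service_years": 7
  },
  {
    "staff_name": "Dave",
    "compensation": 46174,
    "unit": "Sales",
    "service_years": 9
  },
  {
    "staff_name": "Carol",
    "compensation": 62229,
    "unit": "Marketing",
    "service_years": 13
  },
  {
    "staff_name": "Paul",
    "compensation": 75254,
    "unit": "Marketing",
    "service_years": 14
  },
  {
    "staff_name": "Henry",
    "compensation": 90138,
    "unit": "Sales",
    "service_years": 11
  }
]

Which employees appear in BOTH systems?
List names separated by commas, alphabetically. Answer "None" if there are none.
Carol, Paul

Schema mapping: "full_name" (system_hr1) = "staff_name" (system_hr3) = employee name

Names in system_hr1: ['Carol', 'Paul', 'Tara']
Names in system_hr3: ['Carol', 'Dave', 'Henry', 'Paul', 'Sam']

Intersection: ['Carol', 'Paul']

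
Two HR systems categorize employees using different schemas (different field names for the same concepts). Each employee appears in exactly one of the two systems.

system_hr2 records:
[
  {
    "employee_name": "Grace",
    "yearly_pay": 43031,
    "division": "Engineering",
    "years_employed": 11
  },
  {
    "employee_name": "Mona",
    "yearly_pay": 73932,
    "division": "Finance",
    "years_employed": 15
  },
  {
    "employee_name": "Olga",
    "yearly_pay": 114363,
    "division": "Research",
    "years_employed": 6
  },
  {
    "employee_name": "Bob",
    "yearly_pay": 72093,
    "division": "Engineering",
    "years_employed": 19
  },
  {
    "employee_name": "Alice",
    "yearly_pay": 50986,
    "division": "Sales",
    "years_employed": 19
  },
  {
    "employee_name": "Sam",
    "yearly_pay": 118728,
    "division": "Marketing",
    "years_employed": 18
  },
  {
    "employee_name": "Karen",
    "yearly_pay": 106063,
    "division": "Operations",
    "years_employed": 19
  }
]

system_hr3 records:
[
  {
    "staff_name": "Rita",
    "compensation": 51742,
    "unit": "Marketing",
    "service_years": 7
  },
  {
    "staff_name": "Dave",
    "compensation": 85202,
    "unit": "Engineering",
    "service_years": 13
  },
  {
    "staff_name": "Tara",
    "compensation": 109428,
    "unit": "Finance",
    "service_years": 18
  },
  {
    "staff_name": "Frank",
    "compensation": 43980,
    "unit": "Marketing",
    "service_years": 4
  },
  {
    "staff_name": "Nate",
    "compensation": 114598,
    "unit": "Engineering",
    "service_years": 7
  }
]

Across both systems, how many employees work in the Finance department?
2

Schema mapping: "division" (system_hr2) = "unit" (system_hr3) = department

Finance employees in system_hr2: 1
Finance employees in system_hr3: 1

Total in Finance: 1 + 1 = 2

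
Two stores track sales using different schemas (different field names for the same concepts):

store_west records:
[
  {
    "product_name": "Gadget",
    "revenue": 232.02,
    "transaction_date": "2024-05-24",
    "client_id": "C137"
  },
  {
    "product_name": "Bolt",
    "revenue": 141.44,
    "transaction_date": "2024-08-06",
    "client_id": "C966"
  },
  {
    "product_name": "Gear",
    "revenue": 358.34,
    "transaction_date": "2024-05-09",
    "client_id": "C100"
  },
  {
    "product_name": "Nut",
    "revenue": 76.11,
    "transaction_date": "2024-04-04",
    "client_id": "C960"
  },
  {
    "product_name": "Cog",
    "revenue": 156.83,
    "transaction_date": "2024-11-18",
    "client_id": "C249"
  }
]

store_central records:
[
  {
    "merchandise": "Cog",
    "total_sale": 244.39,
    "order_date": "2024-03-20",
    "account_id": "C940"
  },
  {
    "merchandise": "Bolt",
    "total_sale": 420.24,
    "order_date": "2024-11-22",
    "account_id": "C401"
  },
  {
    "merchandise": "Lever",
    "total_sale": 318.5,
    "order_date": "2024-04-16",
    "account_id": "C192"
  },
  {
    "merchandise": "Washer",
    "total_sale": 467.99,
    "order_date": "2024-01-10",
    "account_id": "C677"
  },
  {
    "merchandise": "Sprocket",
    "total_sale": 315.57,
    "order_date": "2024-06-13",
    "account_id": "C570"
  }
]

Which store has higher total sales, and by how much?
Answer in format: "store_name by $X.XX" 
store_central by $801.95

Schema mapping: "revenue" (store_west) = "total_sale" (store_central) = sale amount

Total for store_west: 964.74
Total for store_central: 1766.69

Difference: |964.74 - 1766.69| = 801.95
store_central has higher sales by $801.95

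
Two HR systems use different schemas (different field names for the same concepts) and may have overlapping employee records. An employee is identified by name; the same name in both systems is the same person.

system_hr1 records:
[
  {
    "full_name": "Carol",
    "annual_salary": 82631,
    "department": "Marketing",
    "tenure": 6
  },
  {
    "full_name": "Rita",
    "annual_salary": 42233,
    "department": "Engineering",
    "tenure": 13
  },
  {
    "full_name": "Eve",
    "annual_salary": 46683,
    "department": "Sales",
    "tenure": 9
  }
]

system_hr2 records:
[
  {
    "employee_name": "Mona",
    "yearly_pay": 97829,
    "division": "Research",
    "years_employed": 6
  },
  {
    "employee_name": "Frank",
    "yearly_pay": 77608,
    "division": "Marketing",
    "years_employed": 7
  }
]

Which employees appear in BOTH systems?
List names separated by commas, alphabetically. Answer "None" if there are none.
None

Schema mapping: "full_name" (system_hr1) = "employee_name" (system_hr2) = employee name

Names in system_hr1: ['Carol', 'Eve', 'Rita']
Names in system_hr2: ['Frank', 'Mona']

Intersection: None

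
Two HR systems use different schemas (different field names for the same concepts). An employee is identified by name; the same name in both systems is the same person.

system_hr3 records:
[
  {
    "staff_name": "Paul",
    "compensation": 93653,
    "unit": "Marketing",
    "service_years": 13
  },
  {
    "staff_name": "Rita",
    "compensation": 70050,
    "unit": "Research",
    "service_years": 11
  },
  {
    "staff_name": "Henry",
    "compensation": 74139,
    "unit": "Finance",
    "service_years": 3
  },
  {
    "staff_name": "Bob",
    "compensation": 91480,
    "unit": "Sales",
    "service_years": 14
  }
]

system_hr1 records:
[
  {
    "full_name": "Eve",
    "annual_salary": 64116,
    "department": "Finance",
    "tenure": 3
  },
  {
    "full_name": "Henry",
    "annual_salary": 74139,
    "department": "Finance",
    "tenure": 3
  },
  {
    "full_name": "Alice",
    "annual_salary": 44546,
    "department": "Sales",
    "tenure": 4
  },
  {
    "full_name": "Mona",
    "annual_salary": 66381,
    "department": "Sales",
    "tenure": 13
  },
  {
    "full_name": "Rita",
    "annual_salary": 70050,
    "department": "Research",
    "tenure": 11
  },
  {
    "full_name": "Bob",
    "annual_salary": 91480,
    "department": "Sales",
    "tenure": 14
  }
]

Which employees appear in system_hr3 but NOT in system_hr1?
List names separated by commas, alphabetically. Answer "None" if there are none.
Paul

Schema mapping: "staff_name" (system_hr3) = "full_name" (system_hr1) = employee name

Names in system_hr3: ['Bob', 'Henry', 'Paul', 'Rita']
Names in system_hr1: ['Alice', 'Bob', 'Eve', 'Henry', 'Mona', 'Rita']

In system_hr3 but not system_hr1: ['Paul']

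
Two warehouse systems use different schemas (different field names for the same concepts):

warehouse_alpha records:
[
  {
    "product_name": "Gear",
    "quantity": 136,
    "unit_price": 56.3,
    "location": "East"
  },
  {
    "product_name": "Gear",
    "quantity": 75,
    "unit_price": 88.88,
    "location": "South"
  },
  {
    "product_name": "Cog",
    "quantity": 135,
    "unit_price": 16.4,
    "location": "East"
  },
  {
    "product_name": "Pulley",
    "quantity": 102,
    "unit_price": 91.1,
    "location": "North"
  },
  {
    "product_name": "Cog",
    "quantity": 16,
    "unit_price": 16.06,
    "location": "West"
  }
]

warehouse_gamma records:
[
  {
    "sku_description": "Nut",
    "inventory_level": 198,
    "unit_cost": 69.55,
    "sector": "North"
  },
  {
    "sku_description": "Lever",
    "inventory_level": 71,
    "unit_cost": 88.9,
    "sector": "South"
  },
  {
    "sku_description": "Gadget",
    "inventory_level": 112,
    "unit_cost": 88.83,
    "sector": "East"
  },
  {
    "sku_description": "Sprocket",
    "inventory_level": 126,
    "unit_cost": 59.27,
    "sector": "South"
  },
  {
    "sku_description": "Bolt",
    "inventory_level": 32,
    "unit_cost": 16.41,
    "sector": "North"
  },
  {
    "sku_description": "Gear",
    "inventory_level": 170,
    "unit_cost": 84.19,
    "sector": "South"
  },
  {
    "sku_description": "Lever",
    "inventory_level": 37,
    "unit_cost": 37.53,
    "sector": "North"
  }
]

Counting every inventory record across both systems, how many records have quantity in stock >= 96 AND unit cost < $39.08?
1

Schema mappings:
- "quantity" (warehouse_alpha) = "inventory_level" (warehouse_gamma) = quantity
- "unit_price" (warehouse_alpha) = "unit_cost" (warehouse_gamma) = unit cost

Records meeting both conditions in warehouse_alpha: 1
Records meeting both conditions in warehouse_gamma: 0

Total: 1 + 0 = 1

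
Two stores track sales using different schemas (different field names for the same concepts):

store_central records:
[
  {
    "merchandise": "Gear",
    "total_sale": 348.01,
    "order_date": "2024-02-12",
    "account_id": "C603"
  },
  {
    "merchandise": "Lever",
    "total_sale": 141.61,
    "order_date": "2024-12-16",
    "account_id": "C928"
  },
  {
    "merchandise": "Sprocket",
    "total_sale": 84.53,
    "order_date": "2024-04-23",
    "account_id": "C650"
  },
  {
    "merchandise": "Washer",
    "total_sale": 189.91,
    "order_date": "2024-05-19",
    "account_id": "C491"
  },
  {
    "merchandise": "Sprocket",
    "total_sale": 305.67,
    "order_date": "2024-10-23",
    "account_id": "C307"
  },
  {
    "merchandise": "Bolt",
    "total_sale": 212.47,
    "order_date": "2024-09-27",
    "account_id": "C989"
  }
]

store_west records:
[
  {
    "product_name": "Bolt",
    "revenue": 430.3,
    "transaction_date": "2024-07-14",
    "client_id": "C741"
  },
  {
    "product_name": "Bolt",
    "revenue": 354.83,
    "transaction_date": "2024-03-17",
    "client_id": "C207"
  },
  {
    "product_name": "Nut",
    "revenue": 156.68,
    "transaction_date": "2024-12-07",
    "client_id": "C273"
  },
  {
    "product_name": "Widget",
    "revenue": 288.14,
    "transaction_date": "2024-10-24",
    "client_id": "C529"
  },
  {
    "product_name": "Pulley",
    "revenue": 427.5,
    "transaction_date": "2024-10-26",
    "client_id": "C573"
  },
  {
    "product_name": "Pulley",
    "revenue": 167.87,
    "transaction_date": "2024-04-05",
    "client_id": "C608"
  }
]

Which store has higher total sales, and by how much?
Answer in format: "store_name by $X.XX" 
store_west by $543.12

Schema mapping: "total_sale" (store_central) = "revenue" (store_west) = sale amount

Total for store_central: 1282.20
Total for store_west: 1825.32

Difference: |1282.20 - 1825.32| = 543.12
store_west has higher sales by $543.12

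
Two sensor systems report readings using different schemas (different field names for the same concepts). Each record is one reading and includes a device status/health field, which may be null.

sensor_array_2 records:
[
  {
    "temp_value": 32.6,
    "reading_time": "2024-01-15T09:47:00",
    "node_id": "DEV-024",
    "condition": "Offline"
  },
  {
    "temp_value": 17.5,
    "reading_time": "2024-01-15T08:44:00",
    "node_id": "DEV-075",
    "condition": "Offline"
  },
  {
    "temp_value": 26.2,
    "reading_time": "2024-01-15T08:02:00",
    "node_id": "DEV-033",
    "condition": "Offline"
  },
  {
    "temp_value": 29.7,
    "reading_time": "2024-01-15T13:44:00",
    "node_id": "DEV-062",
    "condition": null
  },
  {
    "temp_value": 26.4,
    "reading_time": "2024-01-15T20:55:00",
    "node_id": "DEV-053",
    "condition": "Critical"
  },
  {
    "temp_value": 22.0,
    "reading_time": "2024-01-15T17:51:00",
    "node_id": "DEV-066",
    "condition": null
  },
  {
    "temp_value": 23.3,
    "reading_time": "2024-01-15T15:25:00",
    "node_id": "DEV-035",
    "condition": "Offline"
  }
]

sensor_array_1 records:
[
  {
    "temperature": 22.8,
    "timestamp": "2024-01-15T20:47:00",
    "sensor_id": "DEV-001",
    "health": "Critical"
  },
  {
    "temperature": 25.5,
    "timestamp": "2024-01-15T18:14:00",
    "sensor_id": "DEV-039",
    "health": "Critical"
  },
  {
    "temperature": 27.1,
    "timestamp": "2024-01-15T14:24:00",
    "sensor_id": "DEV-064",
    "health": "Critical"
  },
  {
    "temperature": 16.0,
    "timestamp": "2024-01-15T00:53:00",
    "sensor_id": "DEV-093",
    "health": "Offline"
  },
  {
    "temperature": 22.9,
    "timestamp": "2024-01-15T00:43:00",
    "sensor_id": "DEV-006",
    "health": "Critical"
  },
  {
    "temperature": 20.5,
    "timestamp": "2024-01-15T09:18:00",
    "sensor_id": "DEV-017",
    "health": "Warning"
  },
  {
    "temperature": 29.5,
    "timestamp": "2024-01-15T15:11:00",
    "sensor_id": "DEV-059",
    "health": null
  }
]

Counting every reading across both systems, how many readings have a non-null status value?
11

Schema mapping: "condition" (sensor_array_2) = "health" (sensor_array_1) = status

Non-null in sensor_array_2: 5
Non-null in sensor_array_1: 6

Total non-null: 5 + 6 = 11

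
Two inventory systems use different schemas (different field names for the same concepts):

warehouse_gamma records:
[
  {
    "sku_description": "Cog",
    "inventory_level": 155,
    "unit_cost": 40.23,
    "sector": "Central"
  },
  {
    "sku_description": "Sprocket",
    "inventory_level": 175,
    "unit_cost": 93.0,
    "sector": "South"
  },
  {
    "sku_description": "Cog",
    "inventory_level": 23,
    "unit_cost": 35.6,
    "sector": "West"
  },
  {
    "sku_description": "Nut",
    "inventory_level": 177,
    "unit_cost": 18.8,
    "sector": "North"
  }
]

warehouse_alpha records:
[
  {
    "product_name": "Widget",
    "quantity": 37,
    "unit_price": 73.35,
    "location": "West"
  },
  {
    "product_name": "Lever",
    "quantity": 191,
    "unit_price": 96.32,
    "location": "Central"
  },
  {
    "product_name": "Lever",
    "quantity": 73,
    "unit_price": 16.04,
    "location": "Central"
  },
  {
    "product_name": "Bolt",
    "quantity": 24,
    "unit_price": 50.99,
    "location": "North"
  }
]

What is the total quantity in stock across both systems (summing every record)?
855

To reconcile these schemas, identify the field holding the quantity in stock in each system:
1. In warehouse_gamma it is "inventory_level"
2. In warehouse_alpha it is "quantity"

From warehouse_gamma: 155 + 175 + 23 + 177 = 530
From warehouse_alpha: 37 + 191 + 73 + 24 = 325

Total: 530 + 325 = 855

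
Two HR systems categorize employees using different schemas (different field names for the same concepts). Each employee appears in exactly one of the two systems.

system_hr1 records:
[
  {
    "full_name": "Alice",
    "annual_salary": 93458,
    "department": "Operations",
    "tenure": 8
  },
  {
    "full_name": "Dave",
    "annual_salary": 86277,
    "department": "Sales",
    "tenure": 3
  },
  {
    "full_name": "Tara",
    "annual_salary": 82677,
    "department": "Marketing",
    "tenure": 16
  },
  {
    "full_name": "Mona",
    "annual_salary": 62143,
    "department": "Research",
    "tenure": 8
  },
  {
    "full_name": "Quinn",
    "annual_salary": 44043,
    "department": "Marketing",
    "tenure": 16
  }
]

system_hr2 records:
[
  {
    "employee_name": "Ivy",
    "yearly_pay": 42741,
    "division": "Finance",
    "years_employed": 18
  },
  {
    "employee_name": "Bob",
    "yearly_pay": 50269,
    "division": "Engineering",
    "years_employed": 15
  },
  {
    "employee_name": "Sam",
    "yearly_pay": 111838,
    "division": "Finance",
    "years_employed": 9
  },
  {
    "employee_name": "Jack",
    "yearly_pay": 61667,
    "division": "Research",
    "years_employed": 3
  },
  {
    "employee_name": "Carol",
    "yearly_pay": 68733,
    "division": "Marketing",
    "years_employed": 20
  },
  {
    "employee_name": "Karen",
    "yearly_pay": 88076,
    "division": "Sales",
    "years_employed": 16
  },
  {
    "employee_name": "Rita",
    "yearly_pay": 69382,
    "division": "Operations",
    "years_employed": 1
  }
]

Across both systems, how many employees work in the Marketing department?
3

Schema mapping: "department" (system_hr1) = "division" (system_hr2) = department

Marketing employees in system_hr1: 2
Marketing employees in system_hr2: 1

Total in Marketing: 2 + 1 = 3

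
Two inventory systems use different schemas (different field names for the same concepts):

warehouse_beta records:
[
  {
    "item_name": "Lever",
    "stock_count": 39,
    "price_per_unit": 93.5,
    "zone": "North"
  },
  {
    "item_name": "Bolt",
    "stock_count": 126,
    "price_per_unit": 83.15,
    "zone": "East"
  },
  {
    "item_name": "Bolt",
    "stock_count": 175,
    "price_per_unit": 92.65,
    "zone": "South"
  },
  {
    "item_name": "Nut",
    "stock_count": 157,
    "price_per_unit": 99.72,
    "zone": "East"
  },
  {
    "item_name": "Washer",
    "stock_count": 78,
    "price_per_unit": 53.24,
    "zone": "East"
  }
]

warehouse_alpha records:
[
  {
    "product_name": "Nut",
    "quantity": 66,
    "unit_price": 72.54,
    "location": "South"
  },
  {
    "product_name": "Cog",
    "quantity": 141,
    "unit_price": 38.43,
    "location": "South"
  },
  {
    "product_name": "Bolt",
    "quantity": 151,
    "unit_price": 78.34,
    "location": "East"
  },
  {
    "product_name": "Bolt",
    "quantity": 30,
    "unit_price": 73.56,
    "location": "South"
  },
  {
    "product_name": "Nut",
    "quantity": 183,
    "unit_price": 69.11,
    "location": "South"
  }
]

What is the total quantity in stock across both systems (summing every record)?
1146

To reconcile these schemas, identify the field holding the quantity in stock in each system:
1. In warehouse_beta it is "stock_count"
2. In warehouse_alpha it is "quantity"

From warehouse_beta: 39 + 126 + 175 + 157 + 78 = 575
From warehouse_alpha: 66 + 141 + 151 + 30 + 183 = 571

Total: 575 + 571 = 1146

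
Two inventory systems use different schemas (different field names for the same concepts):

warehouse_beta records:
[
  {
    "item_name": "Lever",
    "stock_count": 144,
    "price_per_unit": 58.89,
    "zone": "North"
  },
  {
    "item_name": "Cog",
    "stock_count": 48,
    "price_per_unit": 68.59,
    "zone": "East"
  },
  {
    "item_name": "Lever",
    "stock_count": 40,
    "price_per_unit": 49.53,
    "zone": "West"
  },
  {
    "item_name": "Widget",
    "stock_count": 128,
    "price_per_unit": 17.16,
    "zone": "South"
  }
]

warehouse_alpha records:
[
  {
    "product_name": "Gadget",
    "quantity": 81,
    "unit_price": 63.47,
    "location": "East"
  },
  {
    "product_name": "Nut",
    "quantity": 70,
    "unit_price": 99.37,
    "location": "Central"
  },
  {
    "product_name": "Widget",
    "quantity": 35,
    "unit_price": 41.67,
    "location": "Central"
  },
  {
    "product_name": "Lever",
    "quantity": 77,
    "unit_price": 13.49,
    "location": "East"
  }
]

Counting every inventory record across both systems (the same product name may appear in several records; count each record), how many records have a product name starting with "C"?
1

Schema mapping: "item_name" (warehouse_beta) = "product_name" (warehouse_alpha) = product name

Records with product name starting with "C" in warehouse_beta: 1
Records with product name starting with "C" in warehouse_alpha: 0

Total: 1 + 0 = 1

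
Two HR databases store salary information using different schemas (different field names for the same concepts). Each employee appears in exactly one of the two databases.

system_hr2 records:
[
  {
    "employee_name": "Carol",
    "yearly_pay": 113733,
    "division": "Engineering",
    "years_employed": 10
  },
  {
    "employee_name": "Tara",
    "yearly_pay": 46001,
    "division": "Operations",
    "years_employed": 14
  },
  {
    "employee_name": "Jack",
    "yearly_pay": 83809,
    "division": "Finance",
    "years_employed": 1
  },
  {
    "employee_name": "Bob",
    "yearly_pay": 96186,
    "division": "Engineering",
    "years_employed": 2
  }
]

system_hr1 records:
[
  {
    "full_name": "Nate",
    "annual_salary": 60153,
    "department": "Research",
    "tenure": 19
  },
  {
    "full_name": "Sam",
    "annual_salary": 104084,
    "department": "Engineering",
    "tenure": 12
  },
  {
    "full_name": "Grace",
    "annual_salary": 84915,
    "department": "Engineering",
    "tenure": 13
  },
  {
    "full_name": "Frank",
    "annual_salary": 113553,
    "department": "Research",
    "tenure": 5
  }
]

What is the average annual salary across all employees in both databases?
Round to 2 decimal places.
87804.25

Schema mapping: "yearly_pay" (system_hr2) = "annual_salary" (system_hr1) = annual salary

All salaries: [113733, 46001, 83809, 96186, 60153, 104084, 84915, 113553]
Sum: 702434
Count: 8
Average: 702434 / 8 = 87804.25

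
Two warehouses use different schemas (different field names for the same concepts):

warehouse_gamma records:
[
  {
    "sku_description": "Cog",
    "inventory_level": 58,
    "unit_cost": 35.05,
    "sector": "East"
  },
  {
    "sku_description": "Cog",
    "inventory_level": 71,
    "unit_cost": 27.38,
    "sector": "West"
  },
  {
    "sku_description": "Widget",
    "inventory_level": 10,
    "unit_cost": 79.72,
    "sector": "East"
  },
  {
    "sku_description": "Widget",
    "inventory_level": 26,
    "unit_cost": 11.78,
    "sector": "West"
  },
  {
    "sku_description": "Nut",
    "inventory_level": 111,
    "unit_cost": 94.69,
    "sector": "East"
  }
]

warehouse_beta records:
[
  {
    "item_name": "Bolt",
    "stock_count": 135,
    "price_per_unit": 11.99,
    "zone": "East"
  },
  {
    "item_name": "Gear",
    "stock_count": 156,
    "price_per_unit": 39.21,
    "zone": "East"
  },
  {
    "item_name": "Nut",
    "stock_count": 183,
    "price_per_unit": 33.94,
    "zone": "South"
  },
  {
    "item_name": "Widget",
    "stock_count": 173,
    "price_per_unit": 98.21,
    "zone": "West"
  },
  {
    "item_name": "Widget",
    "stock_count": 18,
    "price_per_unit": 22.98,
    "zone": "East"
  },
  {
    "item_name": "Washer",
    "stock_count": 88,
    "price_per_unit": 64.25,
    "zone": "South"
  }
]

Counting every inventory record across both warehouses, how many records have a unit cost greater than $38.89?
5

Schema mapping: "unit_cost" (warehouse_gamma) = "price_per_unit" (warehouse_beta) = unit cost

Records > $38.89 in warehouse_gamma: 2
Records > $38.89 in warehouse_beta: 3

Total count: 2 + 3 = 5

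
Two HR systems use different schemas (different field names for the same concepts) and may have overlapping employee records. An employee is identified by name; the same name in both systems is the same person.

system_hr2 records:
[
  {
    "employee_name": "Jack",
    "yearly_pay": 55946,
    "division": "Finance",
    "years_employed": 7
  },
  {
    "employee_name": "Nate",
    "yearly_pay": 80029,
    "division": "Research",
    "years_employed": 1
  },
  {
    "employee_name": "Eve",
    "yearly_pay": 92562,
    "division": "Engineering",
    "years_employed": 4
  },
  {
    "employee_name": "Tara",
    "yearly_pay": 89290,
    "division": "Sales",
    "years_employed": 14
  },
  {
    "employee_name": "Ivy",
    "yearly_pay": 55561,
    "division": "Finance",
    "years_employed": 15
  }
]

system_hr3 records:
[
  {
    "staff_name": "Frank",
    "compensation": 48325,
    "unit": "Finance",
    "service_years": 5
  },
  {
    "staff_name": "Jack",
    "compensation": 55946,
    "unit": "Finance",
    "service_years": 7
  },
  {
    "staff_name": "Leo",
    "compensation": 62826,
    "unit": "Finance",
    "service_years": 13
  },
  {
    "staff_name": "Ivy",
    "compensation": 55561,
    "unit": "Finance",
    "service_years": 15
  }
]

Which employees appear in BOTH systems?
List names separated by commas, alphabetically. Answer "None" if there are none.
Ivy, Jack

Schema mapping: "employee_name" (system_hr2) = "staff_name" (system_hr3) = employee name

Names in system_hr2: ['Eve', 'Ivy', 'Jack', 'Nate', 'Tara']
Names in system_hr3: ['Frank', 'Ivy', 'Jack', 'Leo']

Intersection: ['Ivy', 'Jack']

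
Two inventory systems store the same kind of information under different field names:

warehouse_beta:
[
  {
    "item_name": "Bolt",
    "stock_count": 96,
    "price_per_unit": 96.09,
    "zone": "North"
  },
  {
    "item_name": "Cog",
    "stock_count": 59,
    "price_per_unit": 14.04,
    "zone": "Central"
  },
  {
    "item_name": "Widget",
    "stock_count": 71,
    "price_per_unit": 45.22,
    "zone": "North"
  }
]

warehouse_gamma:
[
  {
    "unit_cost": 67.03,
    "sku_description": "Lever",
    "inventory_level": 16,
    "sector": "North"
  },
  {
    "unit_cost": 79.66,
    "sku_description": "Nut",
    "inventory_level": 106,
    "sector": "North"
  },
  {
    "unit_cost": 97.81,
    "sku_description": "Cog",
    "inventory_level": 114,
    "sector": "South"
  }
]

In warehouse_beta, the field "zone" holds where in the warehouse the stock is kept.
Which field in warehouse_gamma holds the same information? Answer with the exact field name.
sector

In warehouse_beta, "zone" holds where in the warehouse the stock is kept.
The fields in warehouse_gamma are: "unit_cost", "sku_description", "inventory_level", "sector".
"sector" is the match: the name refers to the same concept and its values are area labels (e.g. 'North', 'South').
The other fields ("unit_cost", "sku_description", "inventory_level") hold different kinds of data.

So "zone" in warehouse_beta corresponds to "sector" in warehouse_gamma.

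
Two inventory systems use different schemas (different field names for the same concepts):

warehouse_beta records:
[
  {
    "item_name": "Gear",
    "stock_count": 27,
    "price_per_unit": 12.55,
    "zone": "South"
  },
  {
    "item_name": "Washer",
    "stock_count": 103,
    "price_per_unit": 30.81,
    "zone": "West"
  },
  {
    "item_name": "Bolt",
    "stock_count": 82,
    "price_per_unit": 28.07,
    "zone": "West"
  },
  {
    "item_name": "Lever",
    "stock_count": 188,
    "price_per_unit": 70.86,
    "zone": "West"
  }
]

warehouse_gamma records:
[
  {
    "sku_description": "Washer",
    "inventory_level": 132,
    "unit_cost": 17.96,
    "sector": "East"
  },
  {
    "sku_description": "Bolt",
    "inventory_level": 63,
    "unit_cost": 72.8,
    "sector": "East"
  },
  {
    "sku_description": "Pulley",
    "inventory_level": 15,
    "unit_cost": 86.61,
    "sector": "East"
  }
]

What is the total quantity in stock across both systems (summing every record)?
610

To reconcile these schemas, identify the field holding the quantity in stock in each system:
1. In warehouse_beta it is "stock_count"
2. In warehouse_gamma it is "inventory_level"

From warehouse_beta: 27 + 103 + 82 + 188 = 400
From warehouse_gamma: 132 + 63 + 15 = 210

Total: 400 + 210 = 610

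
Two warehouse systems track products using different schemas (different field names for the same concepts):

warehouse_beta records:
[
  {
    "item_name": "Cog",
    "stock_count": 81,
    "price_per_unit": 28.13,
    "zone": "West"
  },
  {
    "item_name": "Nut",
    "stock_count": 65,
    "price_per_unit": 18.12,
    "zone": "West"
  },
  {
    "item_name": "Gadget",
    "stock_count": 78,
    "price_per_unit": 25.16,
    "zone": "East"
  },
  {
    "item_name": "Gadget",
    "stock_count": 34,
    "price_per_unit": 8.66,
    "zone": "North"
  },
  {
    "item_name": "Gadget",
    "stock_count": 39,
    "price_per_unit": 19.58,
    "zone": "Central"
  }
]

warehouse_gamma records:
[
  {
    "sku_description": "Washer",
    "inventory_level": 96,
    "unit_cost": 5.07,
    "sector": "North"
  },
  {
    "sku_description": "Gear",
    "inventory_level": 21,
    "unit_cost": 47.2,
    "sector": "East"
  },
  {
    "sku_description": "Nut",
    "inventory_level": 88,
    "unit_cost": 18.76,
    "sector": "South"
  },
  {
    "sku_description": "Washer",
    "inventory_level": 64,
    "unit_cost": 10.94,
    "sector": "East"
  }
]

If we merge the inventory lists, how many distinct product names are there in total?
5

Schema mapping: "item_name" (warehouse_beta) = "sku_description" (warehouse_gamma) = product name

Products in warehouse_beta: ['Cog', 'Gadget', 'Nut']
Products in warehouse_gamma: ['Gear', 'Nut', 'Washer']

Union (unique products): ['Cog', 'Gadget', 'Gear', 'Nut', 'Washer']
Count: 5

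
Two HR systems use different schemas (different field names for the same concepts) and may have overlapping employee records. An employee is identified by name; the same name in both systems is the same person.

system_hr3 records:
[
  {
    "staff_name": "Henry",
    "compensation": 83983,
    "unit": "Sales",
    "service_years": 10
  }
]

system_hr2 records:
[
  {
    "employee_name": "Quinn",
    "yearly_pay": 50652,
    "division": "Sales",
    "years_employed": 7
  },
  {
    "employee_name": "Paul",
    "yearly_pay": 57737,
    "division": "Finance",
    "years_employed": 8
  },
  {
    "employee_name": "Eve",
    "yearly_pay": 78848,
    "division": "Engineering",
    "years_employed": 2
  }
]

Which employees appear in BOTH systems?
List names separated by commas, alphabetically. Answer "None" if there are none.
None

Schema mapping: "staff_name" (system_hr3) = "employee_name" (system_hr2) = employee name

Names in system_hr3: ['Henry']
Names in system_hr2: ['Eve', 'Paul', 'Quinn']

Intersection: None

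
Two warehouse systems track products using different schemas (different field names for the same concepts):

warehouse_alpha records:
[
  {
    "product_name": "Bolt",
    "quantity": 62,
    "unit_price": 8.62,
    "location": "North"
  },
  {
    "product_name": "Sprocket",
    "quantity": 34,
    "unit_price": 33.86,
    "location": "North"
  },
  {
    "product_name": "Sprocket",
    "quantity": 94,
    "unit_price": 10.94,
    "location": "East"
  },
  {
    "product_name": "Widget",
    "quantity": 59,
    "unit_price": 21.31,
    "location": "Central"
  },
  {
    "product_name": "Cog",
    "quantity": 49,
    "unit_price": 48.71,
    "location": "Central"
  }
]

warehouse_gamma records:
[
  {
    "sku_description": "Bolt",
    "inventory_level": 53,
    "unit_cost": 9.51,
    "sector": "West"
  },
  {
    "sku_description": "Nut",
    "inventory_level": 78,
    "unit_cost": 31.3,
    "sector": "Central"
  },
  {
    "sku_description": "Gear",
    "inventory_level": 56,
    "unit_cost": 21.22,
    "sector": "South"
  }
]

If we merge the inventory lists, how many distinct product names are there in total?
6

Schema mapping: "product_name" (warehouse_alpha) = "sku_description" (warehouse_gamma) = product name

Products in warehouse_alpha: ['Bolt', 'Cog', 'Sprocket', 'Widget']
Products in warehouse_gamma: ['Bolt', 'Gear', 'Nut']

Union (unique products): ['Bolt', 'Cog', 'Gear', 'Nut', 'Sprocket', 'Widget']
Count: 6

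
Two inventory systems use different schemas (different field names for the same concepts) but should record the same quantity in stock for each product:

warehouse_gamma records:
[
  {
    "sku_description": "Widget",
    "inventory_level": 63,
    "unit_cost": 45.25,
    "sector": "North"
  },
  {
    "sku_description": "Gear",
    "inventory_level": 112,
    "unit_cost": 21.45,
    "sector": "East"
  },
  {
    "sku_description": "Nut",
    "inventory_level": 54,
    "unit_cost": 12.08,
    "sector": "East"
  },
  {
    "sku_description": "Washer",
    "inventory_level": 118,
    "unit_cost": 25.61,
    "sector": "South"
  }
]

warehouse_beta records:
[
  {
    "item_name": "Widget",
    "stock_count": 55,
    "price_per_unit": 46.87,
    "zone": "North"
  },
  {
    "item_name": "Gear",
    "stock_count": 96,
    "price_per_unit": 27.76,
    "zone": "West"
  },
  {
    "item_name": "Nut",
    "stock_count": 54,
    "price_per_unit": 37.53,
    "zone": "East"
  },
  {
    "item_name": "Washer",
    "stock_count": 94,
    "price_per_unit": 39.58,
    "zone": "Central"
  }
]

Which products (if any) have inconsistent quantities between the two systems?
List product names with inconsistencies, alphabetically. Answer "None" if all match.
Gear, Washer, Widget

Schema mappings:
- "sku_description" (warehouse_gamma) = "item_name" (warehouse_beta) = product name
- "inventory_level" (warehouse_gamma) = "stock_count" (warehouse_beta) = quantity

Comparison:
  Widget: 63 vs 55 - MISMATCH
  Gear: 112 vs 96 - MISMATCH
  Nut: 54 vs 54 - MATCH
  Washer: 118 vs 94 - MISMATCH

Products with inconsistencies: Gear, Washer, Widget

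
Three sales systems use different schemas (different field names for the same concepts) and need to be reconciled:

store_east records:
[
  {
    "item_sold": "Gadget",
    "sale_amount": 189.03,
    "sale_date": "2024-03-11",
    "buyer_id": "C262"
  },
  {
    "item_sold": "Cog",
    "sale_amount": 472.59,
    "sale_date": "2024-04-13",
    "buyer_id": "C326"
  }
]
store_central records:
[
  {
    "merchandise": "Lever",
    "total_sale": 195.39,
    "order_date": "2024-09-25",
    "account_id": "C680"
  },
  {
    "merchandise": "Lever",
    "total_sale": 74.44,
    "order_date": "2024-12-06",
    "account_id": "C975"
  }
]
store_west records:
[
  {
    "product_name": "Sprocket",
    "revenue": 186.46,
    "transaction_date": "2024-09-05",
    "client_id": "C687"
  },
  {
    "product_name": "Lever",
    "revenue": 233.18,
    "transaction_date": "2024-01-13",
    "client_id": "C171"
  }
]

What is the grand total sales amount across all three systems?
1351.09

Schema reconciliation - all amount fields map to sale amount:

store_east (sale_amount): 661.62
store_central (total_sale): 269.83
store_west (revenue): 419.64

Grand total: 1351.09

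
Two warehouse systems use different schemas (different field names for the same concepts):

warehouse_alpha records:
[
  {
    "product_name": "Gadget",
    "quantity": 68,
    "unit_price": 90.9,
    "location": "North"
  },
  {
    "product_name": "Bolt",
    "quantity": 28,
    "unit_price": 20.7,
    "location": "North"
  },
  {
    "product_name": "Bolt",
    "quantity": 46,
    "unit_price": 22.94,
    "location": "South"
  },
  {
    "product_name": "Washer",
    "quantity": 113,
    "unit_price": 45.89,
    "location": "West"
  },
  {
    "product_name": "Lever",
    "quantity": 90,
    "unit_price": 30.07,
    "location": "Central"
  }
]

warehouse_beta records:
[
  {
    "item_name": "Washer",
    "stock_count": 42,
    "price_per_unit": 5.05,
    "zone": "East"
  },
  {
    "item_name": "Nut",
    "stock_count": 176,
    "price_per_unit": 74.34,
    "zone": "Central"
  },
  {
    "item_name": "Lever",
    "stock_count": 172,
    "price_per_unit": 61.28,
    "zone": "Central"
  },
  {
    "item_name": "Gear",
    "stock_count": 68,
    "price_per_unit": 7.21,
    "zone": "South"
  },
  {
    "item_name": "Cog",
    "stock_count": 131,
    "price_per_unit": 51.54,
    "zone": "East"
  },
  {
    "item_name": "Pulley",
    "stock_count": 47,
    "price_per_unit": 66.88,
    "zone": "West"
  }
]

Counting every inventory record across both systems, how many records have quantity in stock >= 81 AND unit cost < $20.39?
0

Schema mappings:
- "quantity" (warehouse_alpha) = "stock_count" (warehouse_beta) = quantity
- "unit_price" (warehouse_alpha) = "price_per_unit" (warehouse_beta) = unit cost

Records meeting both conditions in warehouse_alpha: 0
Records meeting both conditions in warehouse_beta: 0

Total: 0 + 0 = 0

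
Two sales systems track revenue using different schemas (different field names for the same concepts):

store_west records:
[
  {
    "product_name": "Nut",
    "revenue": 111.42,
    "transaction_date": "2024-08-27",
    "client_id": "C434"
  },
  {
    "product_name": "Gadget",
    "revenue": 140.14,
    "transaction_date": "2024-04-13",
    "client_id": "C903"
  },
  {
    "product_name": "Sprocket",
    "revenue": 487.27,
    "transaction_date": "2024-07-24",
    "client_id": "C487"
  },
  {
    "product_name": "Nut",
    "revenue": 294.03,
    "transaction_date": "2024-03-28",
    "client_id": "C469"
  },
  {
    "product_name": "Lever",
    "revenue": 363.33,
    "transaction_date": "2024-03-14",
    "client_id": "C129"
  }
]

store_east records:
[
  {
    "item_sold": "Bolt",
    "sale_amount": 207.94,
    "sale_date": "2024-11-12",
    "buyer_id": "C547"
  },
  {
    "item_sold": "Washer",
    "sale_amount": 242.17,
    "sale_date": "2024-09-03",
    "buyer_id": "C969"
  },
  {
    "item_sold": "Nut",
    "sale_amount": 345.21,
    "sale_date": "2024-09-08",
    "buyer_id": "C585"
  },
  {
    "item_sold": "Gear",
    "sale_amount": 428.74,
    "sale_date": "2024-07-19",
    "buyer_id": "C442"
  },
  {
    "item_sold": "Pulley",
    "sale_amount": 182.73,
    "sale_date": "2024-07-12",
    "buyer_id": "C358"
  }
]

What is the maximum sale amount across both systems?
487.27

Reconcile: "revenue" (store_west) = "sale_amount" (store_east) = sale amount

Maximum in store_west: 487.27
Maximum in store_east: 428.74

Overall maximum: max(487.27, 428.74) = 487.27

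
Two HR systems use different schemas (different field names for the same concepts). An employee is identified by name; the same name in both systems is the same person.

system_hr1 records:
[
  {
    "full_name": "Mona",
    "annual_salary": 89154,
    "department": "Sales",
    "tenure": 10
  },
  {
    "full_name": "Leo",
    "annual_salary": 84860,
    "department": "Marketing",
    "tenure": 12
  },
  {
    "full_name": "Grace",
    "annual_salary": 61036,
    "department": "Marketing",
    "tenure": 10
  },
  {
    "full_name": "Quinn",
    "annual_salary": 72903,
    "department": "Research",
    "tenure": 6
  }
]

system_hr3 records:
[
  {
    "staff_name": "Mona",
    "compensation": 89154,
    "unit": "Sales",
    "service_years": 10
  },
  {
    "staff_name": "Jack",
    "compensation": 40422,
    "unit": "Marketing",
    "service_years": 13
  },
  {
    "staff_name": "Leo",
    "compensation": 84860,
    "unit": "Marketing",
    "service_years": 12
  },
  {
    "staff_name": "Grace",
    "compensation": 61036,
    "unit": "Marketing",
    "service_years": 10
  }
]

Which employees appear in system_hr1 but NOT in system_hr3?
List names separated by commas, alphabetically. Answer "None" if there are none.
Quinn

Schema mapping: "full_name" (system_hr1) = "staff_name" (system_hr3) = employee name

Names in system_hr1: ['Grace', 'Leo', 'Mona', 'Quinn']
Names in system_hr3: ['Grace', 'Jack', 'Leo', 'Mona']

In system_hr1 but not system_hr3: ['Quinn']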